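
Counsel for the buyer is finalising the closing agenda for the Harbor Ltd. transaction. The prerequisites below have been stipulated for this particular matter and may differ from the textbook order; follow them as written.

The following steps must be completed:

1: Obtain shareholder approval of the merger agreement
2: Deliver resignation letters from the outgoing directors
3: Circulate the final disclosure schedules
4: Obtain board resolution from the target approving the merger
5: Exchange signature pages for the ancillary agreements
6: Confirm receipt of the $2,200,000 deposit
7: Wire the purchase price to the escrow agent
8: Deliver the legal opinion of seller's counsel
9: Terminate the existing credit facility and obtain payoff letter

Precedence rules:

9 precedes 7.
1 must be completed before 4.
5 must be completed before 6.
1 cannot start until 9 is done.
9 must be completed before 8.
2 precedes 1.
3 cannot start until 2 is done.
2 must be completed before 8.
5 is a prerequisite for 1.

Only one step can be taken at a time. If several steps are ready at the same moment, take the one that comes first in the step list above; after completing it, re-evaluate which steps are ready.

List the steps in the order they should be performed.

Nothing is required for 2, 5 and 9. 2 is listed earlier → 2 first.
Ready: 3, 5 and 9. 3 is listed earlier → 3.
5 and 9 are both available; 5 is listed earlier → 5.
6 now also ready, so the ready set is {6, 9}; 6 is listed earlier → 6.
9 is the only step now ready → 9.
Ready: 1, 7 and 8. 1 is listed earlier → 1.
Now 4, 7 and 8 have their prerequisites met. 4 is listed earlier, so 4 next.
Ready: 7 and 8. 7 is listed earlier → 7.
8 needed 2 and 9, now all done → 8.

2 → 3 → 5 → 6 → 9 → 1 → 4 → 7 → 8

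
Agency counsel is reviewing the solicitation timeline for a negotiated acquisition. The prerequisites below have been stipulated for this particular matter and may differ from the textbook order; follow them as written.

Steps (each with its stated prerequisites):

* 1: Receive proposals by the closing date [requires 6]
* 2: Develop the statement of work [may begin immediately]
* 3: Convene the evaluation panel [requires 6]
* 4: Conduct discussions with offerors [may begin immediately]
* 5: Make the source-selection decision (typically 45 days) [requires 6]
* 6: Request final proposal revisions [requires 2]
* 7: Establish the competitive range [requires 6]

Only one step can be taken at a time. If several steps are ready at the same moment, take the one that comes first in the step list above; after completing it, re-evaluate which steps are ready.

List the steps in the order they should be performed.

2, 4, 6, 1, 3, 5, 7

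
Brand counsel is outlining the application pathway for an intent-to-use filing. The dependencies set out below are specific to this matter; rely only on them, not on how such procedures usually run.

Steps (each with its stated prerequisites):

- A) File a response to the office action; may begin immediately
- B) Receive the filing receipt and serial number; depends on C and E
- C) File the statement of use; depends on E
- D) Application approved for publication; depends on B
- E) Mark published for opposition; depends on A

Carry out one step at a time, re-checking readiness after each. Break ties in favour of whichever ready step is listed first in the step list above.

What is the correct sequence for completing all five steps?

A is the only step with nothing outstanding, so it goes first.
E needed A, now all done → E.
Next only C has its prerequisites met → C.
B needed C and E, now all done → B.
D is the only step now ready → D.

A, E, C, B, D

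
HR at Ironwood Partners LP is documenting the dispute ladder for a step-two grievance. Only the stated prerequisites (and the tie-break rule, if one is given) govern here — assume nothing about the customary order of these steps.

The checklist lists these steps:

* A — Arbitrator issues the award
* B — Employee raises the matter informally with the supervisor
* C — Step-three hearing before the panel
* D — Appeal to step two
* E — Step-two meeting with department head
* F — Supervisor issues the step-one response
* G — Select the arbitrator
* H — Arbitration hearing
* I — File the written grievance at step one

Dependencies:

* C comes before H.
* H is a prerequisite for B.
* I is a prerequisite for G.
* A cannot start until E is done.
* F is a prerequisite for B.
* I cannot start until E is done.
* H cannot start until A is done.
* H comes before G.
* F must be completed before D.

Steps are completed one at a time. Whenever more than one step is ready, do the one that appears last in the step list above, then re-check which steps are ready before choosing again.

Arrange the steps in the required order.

F E I D C A H G B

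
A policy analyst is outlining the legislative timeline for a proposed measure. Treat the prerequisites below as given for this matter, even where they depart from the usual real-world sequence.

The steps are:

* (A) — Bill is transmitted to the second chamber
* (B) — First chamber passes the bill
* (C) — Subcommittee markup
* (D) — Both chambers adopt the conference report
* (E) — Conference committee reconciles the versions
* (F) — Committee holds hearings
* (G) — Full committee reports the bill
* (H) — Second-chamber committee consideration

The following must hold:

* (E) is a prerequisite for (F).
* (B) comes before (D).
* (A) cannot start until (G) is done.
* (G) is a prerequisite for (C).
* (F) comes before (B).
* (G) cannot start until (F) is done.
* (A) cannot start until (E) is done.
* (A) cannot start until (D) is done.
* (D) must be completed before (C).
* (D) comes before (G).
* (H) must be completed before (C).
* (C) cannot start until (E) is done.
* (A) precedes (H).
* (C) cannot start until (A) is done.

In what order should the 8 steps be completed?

(E) is the only step with nothing outstanding, so it goes first.
(F) needed (E), now all done → (F).
(B) needed (F), now all done → (B).
(D) is the only step now ready → (D).
(G) needed (D) and (F), now all done → (G).
(A) needed (D), (E) and (G), now all done → (A).
That leaves (H) as the only ready step → (H).
Next only (C) has its prerequisites met → (C).

(E) → (F) → (B) → (D) → (G) → (A) → (H) → (C)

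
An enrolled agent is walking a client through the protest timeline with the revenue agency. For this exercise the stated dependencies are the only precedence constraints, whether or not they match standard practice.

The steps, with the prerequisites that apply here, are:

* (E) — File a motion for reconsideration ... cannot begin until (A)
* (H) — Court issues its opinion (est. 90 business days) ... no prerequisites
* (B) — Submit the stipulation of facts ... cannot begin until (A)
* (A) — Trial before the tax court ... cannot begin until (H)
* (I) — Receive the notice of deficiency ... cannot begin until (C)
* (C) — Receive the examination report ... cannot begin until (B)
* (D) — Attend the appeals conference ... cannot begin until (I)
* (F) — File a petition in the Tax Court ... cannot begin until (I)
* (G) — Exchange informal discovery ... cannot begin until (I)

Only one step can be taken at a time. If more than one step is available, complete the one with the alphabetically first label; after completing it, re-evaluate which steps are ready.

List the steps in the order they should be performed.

Only (H) has no prerequisites, so it is first.
(A) needed (H), now all done → (A).
(B) and (E) are both available; (B) has the earlier label → (B).
(C) now also ready, so the ready set is {(C), (E)}; (C) has the earlier label → (C).
(I) now also ready, so the ready set is {(E), (I)}; (E) has the earlier label → (E).
Next only (I) has its prerequisites met → (I).
Now (D), (F) and (G) have their prerequisites met. (D) has the earlier label, so (D) next.
Now (F) and (G) have their prerequisites met. (F) has the earlier label, so (F) next.
(G) is the only step now ready → (G).

(H) → (A) → (B) → (C) → (E) → (I) → (D) → (F) → (G)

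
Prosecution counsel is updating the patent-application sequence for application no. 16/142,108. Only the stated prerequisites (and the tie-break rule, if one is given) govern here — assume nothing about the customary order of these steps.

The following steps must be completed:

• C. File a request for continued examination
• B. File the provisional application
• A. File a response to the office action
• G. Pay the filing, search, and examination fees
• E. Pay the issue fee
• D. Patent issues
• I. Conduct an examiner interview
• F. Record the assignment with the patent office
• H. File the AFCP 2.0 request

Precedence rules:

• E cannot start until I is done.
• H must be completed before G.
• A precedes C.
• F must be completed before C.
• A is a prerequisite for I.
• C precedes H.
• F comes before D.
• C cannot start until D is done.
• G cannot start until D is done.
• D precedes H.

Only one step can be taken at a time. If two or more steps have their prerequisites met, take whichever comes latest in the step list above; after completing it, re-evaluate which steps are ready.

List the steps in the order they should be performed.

F D A I E B C H G

Nothing is required for F, A and B. F is listed later → F first.
D now also ready, so the ready set is {D, A, B}; D is listed later → D.
Now A and B have their prerequisites met. A is listed later, so A next.
I and C now also ready, so the ready set is {I, B, C}; I is listed later → I.
E now also ready, so the ready set is {E, B, C}; E is listed later → E.
B and C are both available; B is listed later → B.
C is the only step now ready → C.
H is the only step now ready → H.
Next only G has its prerequisites met → G.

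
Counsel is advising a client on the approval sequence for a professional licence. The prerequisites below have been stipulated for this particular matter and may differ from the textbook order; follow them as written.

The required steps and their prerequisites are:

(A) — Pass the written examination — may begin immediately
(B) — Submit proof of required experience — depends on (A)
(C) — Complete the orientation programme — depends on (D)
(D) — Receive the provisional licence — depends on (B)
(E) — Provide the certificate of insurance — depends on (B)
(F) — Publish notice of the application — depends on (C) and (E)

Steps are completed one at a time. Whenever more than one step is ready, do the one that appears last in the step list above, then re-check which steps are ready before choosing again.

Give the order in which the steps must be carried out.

(A), (B), (E), (D), (C), (F)

(A) has no prerequisites → (A) first.
(B) needed (A), now all done → (B).
(E) and (D) are both available; (E) is listed later → (E).
(D) needed (B), now all done → (D).
(C) needed (D), now all done → (C).
(F) needed (E) and (C), now all done → (F).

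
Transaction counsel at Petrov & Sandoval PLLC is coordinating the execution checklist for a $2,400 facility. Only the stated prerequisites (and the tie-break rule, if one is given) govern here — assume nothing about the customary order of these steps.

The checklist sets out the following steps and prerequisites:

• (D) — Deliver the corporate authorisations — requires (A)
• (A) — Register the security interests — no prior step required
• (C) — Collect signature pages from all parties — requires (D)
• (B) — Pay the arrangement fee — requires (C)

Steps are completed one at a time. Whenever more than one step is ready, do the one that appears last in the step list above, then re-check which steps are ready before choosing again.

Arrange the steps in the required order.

(A) → (D) → (C) → (B)

(A) is the only step with nothing outstanding, so it goes first.
(D) needed (A), now all done → (D).
(C) needed (D), now all done → (C).
That leaves (B) as the only ready step → (B).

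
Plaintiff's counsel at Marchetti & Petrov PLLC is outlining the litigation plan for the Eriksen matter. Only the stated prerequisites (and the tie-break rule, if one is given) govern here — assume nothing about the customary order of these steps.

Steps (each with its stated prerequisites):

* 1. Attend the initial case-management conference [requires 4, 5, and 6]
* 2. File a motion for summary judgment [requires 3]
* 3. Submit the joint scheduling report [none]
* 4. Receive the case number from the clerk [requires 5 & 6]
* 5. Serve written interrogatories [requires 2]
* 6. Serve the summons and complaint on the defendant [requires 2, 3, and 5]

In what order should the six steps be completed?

3, 2, 5, 6, 4, 1

Only 3 has no prerequisites, so it is first.
That leaves 2 as the only ready step → 2.
5 needed 2, now all done → 5.
6 needed 2, 3 and 5, now all done → 6.
Next only 4 has its prerequisites met → 4.
1 is the only step now ready → 1.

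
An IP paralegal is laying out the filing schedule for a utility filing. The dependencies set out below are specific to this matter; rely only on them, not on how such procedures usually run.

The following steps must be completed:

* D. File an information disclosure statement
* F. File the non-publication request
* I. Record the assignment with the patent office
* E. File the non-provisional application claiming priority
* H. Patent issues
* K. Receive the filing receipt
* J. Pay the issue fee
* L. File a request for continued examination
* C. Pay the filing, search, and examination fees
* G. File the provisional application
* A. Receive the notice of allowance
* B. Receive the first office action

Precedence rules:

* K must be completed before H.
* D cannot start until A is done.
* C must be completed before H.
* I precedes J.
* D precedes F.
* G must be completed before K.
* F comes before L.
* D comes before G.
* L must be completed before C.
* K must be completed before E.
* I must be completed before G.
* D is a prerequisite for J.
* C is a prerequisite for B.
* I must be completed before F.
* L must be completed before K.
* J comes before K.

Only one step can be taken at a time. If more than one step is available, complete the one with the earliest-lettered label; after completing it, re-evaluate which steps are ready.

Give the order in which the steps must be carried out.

A and I have no prerequisites; A has the earlier label, so A is first.
D and I are both available; D has the earlier label → D.
I is the only step now ready → I.
Now F, G and J have their prerequisites met. F has the earlier label, so F next.
Now G, J and L have their prerequisites met. G has the earlier label, so G next.
J and L are both available; J has the earlier label → J.
L needed F, now all done → L.
Ready: C and K. C has the earlier label → C.
Now B and K have their prerequisites met. B has the earlier label, so B next.
Next only K has its prerequisites met → K.
E and H are both available; E has the earlier label → E.
H is the only step now ready → H.

A D I F G J L C B K E H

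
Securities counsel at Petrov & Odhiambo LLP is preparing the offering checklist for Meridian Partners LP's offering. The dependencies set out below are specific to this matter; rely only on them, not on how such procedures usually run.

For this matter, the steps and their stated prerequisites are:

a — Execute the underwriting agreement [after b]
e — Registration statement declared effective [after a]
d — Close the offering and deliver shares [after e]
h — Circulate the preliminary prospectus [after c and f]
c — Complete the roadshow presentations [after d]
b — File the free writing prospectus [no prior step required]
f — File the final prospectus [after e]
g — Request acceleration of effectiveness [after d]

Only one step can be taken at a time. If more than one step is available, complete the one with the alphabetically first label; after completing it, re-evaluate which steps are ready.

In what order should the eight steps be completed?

b, a, e, d, c, f, g, h

Only b has no prerequisites, so it is first.
Next only a has its prerequisites met → a.
e needed a, now all done → e.
Now d and f have their prerequisites met. d has the earlier label, so d next.
c and g now also ready, so the ready set is {c, f, g}; c has the earlier label → c.
Ready: f and g. f has the earlier label → f.
g and h are both available; g has the earlier label → g.
h needed c and f, now all done → h.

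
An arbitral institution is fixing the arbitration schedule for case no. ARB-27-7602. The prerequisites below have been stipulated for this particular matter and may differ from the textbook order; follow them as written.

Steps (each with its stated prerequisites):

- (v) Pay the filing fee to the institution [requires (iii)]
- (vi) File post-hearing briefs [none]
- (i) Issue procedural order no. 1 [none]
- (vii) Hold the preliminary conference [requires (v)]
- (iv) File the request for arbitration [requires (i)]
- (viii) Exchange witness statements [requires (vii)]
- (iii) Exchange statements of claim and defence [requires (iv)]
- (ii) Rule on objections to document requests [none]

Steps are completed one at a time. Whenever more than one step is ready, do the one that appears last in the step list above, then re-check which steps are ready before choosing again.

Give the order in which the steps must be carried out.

(ii), (i), (iv), (iii), (vi), (v), (vii), (viii)

(ii), (i) and (vi) have no prerequisites; (ii) is listed later, so (ii) is first.
Ready: (i) and (vi). (i) is listed later → (i).
Now (iv) and (vi) have their prerequisites met. (iv) is listed later, so (iv) next.
(iii) now also ready, so the ready set is {(iii), (vi)}; (iii) is listed later → (iii).
Ready: (vi) and (v). (vi) is listed later → (vi).
(v) needed (iii), now all done → (v).
(vii) needed (v), now all done → (vii).
(viii) needed (vii), now all done → (viii).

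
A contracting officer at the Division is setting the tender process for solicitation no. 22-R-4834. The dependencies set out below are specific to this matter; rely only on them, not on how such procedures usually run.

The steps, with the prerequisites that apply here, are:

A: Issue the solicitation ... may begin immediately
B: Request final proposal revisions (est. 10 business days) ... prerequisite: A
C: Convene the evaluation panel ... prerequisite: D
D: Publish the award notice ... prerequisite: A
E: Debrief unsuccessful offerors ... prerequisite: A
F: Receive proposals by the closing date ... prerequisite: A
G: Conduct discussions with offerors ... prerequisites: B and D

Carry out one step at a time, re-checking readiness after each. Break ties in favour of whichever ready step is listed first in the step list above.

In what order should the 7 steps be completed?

Only A has no prerequisites, so it is first.
Ready: B, D, E and F. B is listed earlier → B.
D, E and F are all available; D is listed earlier → D.
Now C, E, F and G have their prerequisites met. C is listed earlier, so C next.
Now E, F and G have their prerequisites met. E is listed earlier, so E next.
F and G are both available; F is listed earlier → F.
G needed B and D, now all done → G.

A → B → D → C → E → F → G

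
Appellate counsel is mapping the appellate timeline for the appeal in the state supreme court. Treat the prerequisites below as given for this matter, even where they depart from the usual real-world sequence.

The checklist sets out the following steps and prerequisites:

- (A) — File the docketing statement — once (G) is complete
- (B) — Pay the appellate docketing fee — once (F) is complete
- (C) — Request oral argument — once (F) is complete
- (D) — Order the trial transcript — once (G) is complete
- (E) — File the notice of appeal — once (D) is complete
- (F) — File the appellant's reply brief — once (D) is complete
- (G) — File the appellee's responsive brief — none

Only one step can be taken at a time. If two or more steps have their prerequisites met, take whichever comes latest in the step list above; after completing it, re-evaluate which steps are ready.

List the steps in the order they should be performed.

Only (G) has no prerequisites, so it is first.
Ready: (D) and (A). (D) is listed later → (D).
(F), (E) and (A) are all available; (F) is listed later → (F).
Ready: (E), (C), (B) and (A). (E) is listed later → (E).
(C), (B) and (A) are all available; (C) is listed later → (C).
(B) and (A) are both available; (B) is listed later → (B).
(A) needed (G), now all done → (A).

(G), (D), (F), (E), (C), (B), (A)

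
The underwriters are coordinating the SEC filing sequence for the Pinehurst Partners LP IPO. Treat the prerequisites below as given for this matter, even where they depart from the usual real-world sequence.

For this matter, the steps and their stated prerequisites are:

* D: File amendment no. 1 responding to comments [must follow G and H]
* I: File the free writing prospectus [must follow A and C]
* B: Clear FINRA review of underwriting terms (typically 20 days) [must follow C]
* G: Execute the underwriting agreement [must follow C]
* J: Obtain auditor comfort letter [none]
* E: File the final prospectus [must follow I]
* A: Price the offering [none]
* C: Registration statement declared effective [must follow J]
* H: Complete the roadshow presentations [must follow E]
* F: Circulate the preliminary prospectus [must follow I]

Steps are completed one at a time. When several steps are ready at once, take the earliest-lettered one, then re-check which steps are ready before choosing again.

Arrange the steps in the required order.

A, J, C, B, G, I, E, F, H, D

A and J have no prerequisites; A has the earlier label, so A is first.
Next only J has its prerequisites met → J.
C is the only step now ready → C.
Ready: B, G and I. B has the earlier label → B.
G and I are both available; G has the earlier label → G.
Next only I has its prerequisites met → I.
Ready: E and F. E has the earlier label → E.
H now also ready, so the ready set is {F, H}; F has the earlier label → F.
H needed E, now all done → H.
D needed G and H, now all done → D.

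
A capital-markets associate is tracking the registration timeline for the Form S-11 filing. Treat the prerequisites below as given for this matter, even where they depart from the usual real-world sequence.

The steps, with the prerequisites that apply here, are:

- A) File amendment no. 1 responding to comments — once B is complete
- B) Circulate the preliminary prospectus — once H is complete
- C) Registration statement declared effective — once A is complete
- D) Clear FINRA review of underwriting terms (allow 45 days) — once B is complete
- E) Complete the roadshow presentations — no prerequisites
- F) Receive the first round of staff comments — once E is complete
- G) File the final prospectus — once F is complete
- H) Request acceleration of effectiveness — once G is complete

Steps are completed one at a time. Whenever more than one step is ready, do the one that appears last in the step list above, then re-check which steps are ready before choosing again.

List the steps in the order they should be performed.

E has no prerequisites → E first.
F needed E, now all done → F.
G needed F, now all done → G.
H needed G, now all done → H.
B is the only step now ready → B.
D and A are both available; D is listed later → D.
That leaves A as the only ready step → A.
Next only C has its prerequisites met → C.

E → F → G → H → B → D → A → C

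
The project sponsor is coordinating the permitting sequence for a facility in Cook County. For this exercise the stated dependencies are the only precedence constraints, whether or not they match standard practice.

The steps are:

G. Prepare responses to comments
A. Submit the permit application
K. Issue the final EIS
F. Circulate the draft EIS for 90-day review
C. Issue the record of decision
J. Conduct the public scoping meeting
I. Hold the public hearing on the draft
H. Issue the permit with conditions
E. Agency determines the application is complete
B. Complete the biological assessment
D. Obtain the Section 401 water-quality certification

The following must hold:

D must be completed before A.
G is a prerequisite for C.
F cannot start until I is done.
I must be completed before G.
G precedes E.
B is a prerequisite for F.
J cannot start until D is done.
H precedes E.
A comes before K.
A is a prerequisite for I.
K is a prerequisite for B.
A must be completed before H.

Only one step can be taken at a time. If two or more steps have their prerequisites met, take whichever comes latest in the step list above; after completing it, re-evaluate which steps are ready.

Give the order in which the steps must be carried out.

D, J, A, H, I, K, B, F, G, E, C

Only D has no prerequisites, so it is first.
Ready: J and A. J is listed later → J.
Next only A has its prerequisites met → A.
Now H, I and K have their prerequisites met. H is listed later, so H next.
I and K are both available; I is listed later → I.
G now also ready, so the ready set is {K, G}; K is listed later → K.
B now also ready, so the ready set is {B, G}; B is listed later → B.
F now also ready, so the ready set is {F, G}; F is listed later → F.
G needed I, now all done → G.
E and C are both available; E is listed later → E.
C needed G, now all done → C.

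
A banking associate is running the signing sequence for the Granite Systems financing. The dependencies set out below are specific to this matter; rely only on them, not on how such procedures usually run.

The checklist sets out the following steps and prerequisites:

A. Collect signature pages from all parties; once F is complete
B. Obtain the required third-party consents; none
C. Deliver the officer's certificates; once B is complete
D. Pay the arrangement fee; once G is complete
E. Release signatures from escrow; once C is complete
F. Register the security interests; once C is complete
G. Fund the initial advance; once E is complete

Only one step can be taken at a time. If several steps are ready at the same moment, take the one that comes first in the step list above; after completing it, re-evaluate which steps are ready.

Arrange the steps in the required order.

Only B has no prerequisites, so it is first.
C is the only step now ready → C.
Now E and F have their prerequisites met. E is listed earlier, so E next.
Ready: F and G. F is listed earlier → F.
Now A and G have their prerequisites met. A is listed earlier, so A next.
G needed E, now all done → G.
D needed G, now all done → D.

B, C, E, F, A, G, D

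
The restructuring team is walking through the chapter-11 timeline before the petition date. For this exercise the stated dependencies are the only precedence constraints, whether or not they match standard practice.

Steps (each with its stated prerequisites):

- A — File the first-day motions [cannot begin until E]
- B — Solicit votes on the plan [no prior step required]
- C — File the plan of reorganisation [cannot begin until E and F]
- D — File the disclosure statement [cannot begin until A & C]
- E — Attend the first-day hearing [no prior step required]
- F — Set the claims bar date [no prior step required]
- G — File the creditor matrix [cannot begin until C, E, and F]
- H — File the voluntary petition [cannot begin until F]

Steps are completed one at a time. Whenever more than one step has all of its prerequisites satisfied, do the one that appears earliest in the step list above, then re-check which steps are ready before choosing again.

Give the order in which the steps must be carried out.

B, E, A, F, C, D, G, H

B, E and F have no prerequisites; B is listed earlier, so B is first.
Ready: E and F. E is listed earlier → E.
A and F are both available; A is listed earlier → A.
Next only F has its prerequisites met → F.
Ready: C and H. C is listed earlier → C.
D, G and H are all available; D is listed earlier → D.
Now G and H have their prerequisites met. G is listed earlier, so G next.
H is the only step now ready → H.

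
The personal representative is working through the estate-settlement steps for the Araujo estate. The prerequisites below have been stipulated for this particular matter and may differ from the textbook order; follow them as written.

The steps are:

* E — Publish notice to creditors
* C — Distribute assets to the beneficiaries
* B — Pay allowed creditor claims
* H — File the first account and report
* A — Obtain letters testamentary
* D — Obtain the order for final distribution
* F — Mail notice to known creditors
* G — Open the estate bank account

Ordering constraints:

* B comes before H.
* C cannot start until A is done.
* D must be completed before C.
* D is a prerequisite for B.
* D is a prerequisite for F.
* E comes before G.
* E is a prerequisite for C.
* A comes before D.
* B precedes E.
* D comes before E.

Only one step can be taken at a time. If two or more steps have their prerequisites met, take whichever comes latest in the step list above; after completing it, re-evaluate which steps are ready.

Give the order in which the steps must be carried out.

A is the only step with nothing outstanding, so it goes first.
D needed A, now all done → D.
Ready: F and B. F is listed later → F.
B is the only step now ready → B.
H and E are both available; H is listed later → H.
E is the only step now ready → E.
Now G and C have their prerequisites met. G is listed later, so G next.
That leaves C as the only ready step → C.

A → D → F → B → H → E → G → C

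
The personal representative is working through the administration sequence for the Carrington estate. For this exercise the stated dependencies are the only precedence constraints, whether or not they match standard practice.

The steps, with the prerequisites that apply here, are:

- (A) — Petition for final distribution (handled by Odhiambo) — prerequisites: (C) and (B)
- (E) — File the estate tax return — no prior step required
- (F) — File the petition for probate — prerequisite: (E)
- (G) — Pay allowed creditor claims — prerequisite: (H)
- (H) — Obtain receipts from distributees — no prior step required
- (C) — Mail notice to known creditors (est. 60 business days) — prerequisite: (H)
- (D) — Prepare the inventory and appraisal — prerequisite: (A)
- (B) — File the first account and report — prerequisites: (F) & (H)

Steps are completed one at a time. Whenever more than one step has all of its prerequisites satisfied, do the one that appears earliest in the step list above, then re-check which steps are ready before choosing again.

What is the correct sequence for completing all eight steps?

(E) (F) (H) (G) (C) (B) (A) (D)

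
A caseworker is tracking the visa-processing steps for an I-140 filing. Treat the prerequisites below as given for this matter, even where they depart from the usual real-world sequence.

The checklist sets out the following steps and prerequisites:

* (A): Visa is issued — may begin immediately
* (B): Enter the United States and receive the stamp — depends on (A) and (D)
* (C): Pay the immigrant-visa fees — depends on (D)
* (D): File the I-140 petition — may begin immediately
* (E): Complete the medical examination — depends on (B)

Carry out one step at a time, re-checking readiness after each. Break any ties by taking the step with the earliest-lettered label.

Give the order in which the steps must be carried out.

(A), (D), (B), (C), (E)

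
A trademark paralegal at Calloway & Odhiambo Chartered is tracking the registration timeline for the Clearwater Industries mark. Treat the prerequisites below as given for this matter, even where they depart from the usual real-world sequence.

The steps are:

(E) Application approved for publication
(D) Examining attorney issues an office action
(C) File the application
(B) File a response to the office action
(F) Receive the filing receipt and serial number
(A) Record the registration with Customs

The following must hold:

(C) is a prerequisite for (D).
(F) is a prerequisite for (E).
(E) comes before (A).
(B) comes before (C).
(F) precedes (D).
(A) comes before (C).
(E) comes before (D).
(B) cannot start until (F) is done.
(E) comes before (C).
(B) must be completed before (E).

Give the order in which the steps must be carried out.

(F), (B), (E), (A), (C), (D)

(F) is the only step with nothing outstanding, so it goes first.
Next only (B) has its prerequisites met → (B).
Next only (E) has its prerequisites met → (E).
Next only (A) has its prerequisites met → (A).
That leaves (C) as the only ready step → (C).
Next only (D) has its prerequisites met → (D).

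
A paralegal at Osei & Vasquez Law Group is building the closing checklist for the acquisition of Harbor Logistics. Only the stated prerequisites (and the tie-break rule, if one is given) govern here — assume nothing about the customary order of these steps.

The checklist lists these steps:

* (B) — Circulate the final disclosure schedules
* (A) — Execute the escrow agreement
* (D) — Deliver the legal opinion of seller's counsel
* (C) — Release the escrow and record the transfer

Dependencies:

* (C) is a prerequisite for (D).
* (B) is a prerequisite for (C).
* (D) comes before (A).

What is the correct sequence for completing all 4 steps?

(B) (C) (D) (A)

(B) is the only step with nothing outstanding, so it goes first.
Next only (C) has its prerequisites met → (C).
(D) needed (C), now all done → (D).
Next only (A) has its prerequisites met → (A).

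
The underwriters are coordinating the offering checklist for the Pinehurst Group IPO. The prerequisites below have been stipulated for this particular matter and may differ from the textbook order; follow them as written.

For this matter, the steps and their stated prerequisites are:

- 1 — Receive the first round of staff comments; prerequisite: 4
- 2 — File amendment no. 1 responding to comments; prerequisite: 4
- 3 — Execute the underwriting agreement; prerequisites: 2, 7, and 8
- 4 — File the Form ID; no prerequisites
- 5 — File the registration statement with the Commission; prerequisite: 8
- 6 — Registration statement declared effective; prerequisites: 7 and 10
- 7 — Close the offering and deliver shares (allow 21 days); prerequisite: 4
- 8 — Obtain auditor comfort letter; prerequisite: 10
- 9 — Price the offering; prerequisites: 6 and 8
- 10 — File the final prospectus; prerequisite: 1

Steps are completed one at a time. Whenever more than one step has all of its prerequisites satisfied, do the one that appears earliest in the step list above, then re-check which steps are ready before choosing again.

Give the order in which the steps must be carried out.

4 is the only step with nothing outstanding, so it goes first.
Ready: 1, 2 and 7. 1 is listed earlier → 1.
10 now also ready, so the ready set is {2, 7, 10}; 2 is listed earlier → 2.
Ready: 7 and 10. 7 is listed earlier → 7.
That leaves 10 as the only ready step → 10.
Now 6 and 8 have their prerequisites met. 6 is listed earlier, so 6 next.
8 needed 10, now all done → 8.
3, 5 and 9 are all available; 3 is listed earlier → 3.
5 and 9 are both available; 5 is listed earlier → 5.
Next only 9 has its prerequisites met → 9.

4 1 2 7 10 6 8 3 5 9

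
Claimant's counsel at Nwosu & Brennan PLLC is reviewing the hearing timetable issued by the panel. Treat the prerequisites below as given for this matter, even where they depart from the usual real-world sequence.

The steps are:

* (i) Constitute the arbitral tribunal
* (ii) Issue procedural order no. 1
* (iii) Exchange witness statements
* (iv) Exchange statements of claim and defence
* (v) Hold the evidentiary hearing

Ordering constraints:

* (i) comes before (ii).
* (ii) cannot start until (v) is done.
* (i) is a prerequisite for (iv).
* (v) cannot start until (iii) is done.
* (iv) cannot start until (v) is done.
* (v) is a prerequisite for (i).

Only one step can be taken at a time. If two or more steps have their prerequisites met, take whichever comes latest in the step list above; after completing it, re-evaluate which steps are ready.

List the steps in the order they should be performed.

(iii) (v) (i) (iv) (ii)

Only (iii) has no prerequisites, so it is first.
(v) needed (iii), now all done → (v).
(i) is the only step now ready → (i).
Now (iv) and (ii) have their prerequisites met. (iv) is listed later, so (iv) next.
Next only (ii) has its prerequisites met → (ii).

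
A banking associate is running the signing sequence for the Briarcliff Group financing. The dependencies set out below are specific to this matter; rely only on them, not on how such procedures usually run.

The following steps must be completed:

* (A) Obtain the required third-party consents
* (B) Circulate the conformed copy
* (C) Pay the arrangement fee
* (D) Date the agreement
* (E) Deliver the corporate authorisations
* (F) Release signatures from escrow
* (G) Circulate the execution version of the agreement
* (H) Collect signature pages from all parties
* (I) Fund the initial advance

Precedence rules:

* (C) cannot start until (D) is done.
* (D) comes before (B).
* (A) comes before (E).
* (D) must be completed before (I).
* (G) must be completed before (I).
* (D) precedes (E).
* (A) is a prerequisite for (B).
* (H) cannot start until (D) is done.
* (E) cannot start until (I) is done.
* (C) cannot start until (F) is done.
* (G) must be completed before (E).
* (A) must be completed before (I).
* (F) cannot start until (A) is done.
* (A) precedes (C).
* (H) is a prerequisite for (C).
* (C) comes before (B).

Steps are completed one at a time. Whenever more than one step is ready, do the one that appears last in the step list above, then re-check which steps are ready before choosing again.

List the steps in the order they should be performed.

(G), (D), (H), (A), (I), (F), (E), (C), (B)

Nothing is required for (G), (D) and (A). (G) is listed later → (G) first.
(D) and (A) are both available; (D) is listed later → (D).
(H) and (A) are both available; (H) is listed later → (H).
That leaves (A) as the only ready step → (A).
(I) and (F) are both available; (I) is listed later → (I).
(E) now also ready, so the ready set is {(F), (E)}; (F) is listed later → (F).
(C) now also ready, so the ready set is {(E), (C)}; (E) is listed later → (E).
(C) needed (H), (F), (D) and (A), now all done → (C).
That leaves (B) as the only ready step → (B).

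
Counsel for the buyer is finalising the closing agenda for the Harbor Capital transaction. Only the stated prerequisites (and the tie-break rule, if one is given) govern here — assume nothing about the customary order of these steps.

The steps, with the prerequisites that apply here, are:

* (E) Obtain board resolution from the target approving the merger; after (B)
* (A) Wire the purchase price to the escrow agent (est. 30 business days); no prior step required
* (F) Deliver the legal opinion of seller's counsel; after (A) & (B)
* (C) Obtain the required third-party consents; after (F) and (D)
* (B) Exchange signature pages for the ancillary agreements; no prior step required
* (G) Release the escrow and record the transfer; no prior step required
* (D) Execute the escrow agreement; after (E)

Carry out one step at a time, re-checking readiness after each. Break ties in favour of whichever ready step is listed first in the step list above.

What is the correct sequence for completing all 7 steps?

(A) → (B) → (E) → (F) → (G) → (D) → (C)

Nothing is required for (A), (B) and (G). (A) is listed earlier → (A) first.
(B) and (G) are both available; (B) is listed earlier → (B).
Now (E), (F) and (G) have their prerequisites met. (E) is listed earlier, so (E) next.
(F), (G) and (D) are all available; (F) is listed earlier → (F).
Ready: (G) and (D). (G) is listed earlier → (G).
(D) is the only step now ready → (D).
That leaves (C) as the only ready step → (C).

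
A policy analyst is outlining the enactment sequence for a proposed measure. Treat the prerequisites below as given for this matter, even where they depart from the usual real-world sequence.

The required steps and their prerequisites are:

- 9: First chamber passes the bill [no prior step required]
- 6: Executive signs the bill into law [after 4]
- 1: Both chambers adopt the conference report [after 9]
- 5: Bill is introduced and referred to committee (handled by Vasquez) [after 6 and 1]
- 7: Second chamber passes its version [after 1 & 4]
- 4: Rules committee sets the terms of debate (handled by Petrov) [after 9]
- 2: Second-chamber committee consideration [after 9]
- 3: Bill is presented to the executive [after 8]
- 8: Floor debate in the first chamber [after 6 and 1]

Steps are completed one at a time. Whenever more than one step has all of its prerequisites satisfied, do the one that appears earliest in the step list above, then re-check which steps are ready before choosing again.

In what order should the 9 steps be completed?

9, 1, 4, 6, 5, 7, 2, 8, 3

9 is the only step with nothing outstanding, so it goes first.
Now 1, 4 and 2 have their prerequisites met. 1 is listed earlier, so 1 next.
Ready: 4 and 2. 4 is listed earlier → 4.
6 and 7 now also ready, so the ready set is {6, 7, 2}; 6 is listed earlier → 6.
5 and 8 now also ready, so the ready set is {5, 7, 2, 8}; 5 is listed earlier → 5.
7, 2 and 8 are all available; 7 is listed earlier → 7.
2 and 8 are both available; 2 is listed earlier → 2.
8 needed 6 and 1, now all done → 8.
3 needed 8, now all done → 3.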